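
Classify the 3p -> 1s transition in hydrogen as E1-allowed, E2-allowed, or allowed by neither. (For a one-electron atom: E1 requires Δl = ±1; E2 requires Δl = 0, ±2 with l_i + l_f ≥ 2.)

E1

Δl = 0 − 1 = -1; l_i + l_f = 1.
E1 (Δl = ±1): satisfied.
E2 (Δl = 0,±2, l_i+l_f ≥ 2): not satisfied.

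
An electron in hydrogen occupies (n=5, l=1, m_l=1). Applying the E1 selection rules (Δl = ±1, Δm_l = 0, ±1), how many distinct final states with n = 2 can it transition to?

1

E1 requires Δl = ±1, so l_f ∈ {0, 2}; with 0 ≤ l_f ≤ n_f−1 = 1, the allowed l_f values are {0}.
For l_f = 0: m_f ∈ {m_i−1, m_i, m_i+1} ∩ [−0, 0] = {0} → 1 state.
Total: 1.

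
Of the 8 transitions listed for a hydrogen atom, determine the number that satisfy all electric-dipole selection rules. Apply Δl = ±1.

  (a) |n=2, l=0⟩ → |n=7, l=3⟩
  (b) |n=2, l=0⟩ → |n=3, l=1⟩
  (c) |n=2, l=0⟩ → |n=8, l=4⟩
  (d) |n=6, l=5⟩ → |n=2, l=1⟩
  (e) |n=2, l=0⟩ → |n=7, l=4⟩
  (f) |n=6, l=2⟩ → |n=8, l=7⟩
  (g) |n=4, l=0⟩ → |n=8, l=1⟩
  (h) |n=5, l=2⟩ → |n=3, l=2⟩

(a) forbidden — Δl = +3 (E1 requires Δl = ±1)
(b) allowed
(c) forbidden — Δl = +4 (E1 requires Δl = ±1)
(d) forbidden — Δl = -4 (E1 requires Δl = ±1)
(e) forbidden — Δl = +4 (E1 requires Δl = ±1)
(f) forbidden — Δl = +5 (E1 requires Δl = ±1)
(g) allowed
(h) forbidden — Δl = +0 (E1 requires Δl = ±1)
Total allowed: 2 of 8.

2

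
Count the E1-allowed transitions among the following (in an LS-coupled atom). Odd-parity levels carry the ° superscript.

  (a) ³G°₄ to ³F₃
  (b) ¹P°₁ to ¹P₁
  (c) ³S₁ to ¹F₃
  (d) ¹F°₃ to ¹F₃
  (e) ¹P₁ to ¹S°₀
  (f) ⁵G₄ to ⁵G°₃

5

(a) allowed
(b) allowed
(c) forbidden (parity, ΔS, ΔL, ΔJ fail)
(d) allowed
(e) allowed
(f) allowed
Total allowed: 5 of 6.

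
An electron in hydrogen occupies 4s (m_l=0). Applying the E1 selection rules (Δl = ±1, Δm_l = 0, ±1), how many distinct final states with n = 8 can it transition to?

E1 requires Δl = ±1, so l_f ∈ {-1, 1}; with 0 ≤ l_f ≤ n_f−1 = 7, the allowed l_f values are {1}.
For l_f = 1: m_f ∈ {m_i−1, m_i, m_i+1} ∩ [−1, 1] = {-1, 0, 1} → 3 states.
Total: 3.

3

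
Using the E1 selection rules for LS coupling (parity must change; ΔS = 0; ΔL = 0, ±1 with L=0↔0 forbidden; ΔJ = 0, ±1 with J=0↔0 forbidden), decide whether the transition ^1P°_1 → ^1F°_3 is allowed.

forbidden

Parity must change: odd → odd — fails.
ΔS = 0: S: 0 → 0 — ok.
ΔL = 0, ±1 (not L=0↔0): L: 1 → 3, ΔL = +2 — fails.
ΔJ = 0, ±1 (not J=0↔0): J: 1 → 3, ΔJ = +2 — fails.
Rule(s) violated: parity, ΔL, ΔJ.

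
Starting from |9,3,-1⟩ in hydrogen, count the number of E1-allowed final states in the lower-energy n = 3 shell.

E1 requires Δl = ±1, so l_f ∈ {2, 4}; with 0 ≤ l_f ≤ n_f−1 = 2, the allowed l_f values are {2}.
For l_f = 2: m_f ∈ {m_i−1, m_i, m_i+1} ∩ [−2, 2] = {-2, -1, 0} → 3 states.
Total: 3.

3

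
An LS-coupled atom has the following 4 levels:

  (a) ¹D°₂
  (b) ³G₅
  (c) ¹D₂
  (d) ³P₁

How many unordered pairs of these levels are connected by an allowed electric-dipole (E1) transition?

(a)–(b): forbidden (ΔS, ΔL, ΔJ).
(a)–(c): allowed.
(a)–(d): forbidden (ΔS).
(b)–(c): forbidden (parity, ΔS, ΔL, ΔJ).
(b)–(d): forbidden (parity, ΔL, ΔJ).
(c)–(d): forbidden (parity, ΔS).
Allowed pairs: 1 of 6.

1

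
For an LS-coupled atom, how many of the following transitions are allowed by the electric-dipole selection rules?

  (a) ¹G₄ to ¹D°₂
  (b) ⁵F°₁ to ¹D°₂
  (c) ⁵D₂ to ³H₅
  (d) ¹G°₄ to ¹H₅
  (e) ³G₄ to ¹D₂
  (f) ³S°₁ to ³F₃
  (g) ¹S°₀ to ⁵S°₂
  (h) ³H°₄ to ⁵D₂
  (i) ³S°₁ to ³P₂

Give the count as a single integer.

(a) forbidden (ΔL, ΔJ fail)
(b) forbidden (parity, ΔS fail)
(c) forbidden (parity, ΔS, ΔL, ΔJ fail)
(d) allowed
(e) forbidden (parity, ΔS, ΔL, ΔJ fail)
(f) forbidden (ΔL, ΔJ fail)
(g) forbidden (parity, ΔS, ΔL, ΔJ fail)
(h) forbidden (ΔS, ΔL, ΔJ fail)
(i) allowed
Total allowed: 2 of 9.

2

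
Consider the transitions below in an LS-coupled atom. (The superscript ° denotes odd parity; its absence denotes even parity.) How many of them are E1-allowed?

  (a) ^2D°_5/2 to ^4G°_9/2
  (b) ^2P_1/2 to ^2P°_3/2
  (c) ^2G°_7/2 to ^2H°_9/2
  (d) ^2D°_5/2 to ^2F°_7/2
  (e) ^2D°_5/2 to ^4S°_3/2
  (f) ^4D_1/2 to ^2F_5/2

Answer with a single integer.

1

(a) forbidden (parity, ΔS, ΔL, ΔJ fail)
(b) allowed
(c) forbidden (parity fails)
(d) forbidden (parity fails)
(e) forbidden (parity, ΔS, ΔL fail)
(f) forbidden (parity, ΔS, ΔJ fail)
Total allowed: 1 of 6.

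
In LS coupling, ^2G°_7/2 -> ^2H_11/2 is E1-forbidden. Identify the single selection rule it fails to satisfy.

the ΔJ = 0, ±1 rule

Reading off the term symbols: S 1/2→1/2, L 4→5, J 7/2→11/2, parity odd→even.
Parity must change: odd → even — passes.
ΔJ = 0, ±1 (not J=0↔0): J: 7/2 → 11/2, ΔJ = +2 — fails.
ΔL = 0, ±1 (not L=0↔0): L: 4 → 5, ΔL = +1 — passes.
ΔS = 0: S: 1/2 → 1/2 — passes.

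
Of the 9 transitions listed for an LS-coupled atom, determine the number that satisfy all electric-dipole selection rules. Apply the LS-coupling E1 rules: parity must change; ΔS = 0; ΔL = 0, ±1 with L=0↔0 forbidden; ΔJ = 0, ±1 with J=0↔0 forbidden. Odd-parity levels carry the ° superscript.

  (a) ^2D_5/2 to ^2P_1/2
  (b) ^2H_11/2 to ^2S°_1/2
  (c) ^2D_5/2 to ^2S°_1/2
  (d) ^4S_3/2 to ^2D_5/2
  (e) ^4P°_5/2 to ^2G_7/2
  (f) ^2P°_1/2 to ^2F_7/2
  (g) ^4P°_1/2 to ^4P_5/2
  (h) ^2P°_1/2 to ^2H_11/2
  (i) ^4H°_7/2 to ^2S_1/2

(a) forbidden (parity, ΔJ fail)
(b) forbidden (ΔL, ΔJ fail)
(c) forbidden (ΔL, ΔJ fail)
(d) forbidden (parity, ΔS, ΔL fail)
(e) forbidden (ΔS, ΔL fail)
(f) forbidden (ΔL, ΔJ fail)
(g) forbidden (ΔJ fails)
(h) forbidden (ΔL, ΔJ fail)
(i) forbidden (ΔS, ΔL, ΔJ fail)
Total allowed: 0 of 9.

0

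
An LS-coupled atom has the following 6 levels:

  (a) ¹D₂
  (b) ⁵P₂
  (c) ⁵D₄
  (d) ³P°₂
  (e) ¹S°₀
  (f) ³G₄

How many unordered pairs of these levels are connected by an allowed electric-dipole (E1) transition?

0

(a)–(b): forbidden (parity, ΔS).
(a)–(c): forbidden (parity, ΔS, ΔJ).
(a)–(d): forbidden (ΔS).
(a)–(e): forbidden (ΔL, ΔJ).
(a)–(f): forbidden (parity, ΔS, ΔL, ΔJ).
(b)–(c): forbidden (parity, ΔJ).
(b)–(d): forbidden (ΔS).
(b)–(e): forbidden (ΔS, ΔJ).
(b)–(f): forbidden (parity, ΔS, ΔL, ΔJ).
(c)–(d): forbidden (ΔS, ΔJ).
(c)–(e): forbidden (ΔS, ΔL, ΔJ).
(c)–(f): forbidden (parity, ΔS, ΔL).
(d)–(e): forbidden (parity, ΔS, ΔJ).
(d)–(f): forbidden (ΔL, ΔJ).
(e)–(f): forbidden (ΔS, ΔL, ΔJ).
Allowed pairs: 0 of 15.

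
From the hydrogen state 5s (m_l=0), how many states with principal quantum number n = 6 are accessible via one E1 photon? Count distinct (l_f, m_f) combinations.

E1 requires Δl = ±1, so l_f ∈ {-1, 1}; with 0 ≤ l_f ≤ n_f−1 = 5, the allowed l_f values are {1}.
For l_f = 1: m_f ∈ {m_i−1, m_i, m_i+1} ∩ [−1, 1] = {-1, 0, 1} → 3 states.
Total: 3.

3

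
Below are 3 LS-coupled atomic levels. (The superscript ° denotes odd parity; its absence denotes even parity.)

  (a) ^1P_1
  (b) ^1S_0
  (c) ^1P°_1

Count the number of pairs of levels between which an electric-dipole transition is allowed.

(a)–(b): forbidden (parity).
(a)–(c): allowed.
(b)–(c): allowed.
Allowed pairs: 2 of 3.

2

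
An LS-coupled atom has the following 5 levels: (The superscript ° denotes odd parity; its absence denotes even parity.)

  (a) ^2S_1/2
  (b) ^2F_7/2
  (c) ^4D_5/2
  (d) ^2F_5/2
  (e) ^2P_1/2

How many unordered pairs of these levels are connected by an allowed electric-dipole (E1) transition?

0

(a)–(b): forbidden (parity, ΔL, ΔJ).
(a)–(c): forbidden (parity, ΔS, ΔL, ΔJ).
(a)–(d): forbidden (parity, ΔL, ΔJ).
(a)–(e): forbidden (parity).
(b)–(c): forbidden (parity, ΔS).
(b)–(d): forbidden (parity).
(b)–(e): forbidden (parity, ΔL, ΔJ).
(c)–(d): forbidden (parity, ΔS).
(c)–(e): forbidden (parity, ΔS, ΔJ).
(d)–(e): forbidden (parity, ΔL, ΔJ).
Allowed pairs: 0 of 10.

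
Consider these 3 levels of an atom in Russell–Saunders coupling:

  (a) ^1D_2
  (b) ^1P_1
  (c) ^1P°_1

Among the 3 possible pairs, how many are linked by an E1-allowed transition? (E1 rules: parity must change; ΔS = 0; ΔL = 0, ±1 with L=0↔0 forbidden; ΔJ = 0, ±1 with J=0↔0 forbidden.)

2

(a)–(b): forbidden (parity).
(a)–(c): allowed.
(b)–(c): allowed.
Allowed pairs: 2 of 3.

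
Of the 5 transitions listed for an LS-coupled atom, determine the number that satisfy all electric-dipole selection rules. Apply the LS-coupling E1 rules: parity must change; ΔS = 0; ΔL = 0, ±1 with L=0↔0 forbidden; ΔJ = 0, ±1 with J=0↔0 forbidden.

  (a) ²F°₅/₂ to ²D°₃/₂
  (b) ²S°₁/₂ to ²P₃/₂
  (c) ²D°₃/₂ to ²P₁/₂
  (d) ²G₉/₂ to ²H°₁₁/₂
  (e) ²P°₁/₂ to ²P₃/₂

(a) forbidden (parity fails)
(b) allowed
(c) allowed
(d) allowed
(e) allowed
Total allowed: 4 of 5.

4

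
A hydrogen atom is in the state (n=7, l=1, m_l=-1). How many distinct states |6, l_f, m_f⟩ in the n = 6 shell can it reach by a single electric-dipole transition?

E1 requires Δl = ±1, so l_f ∈ {0, 2}; with 0 ≤ l_f ≤ n_f−1 = 5, the allowed l_f values are {0, 2}.
For l_f = 0: m_f ∈ {m_i−1, m_i, m_i+1} ∩ [−0, 0] = {0} → 1 state.
For l_f = 2: m_f ∈ {m_i−1, m_i, m_i+1} ∩ [−2, 2] = {-2, -1, 0} → 3 states.
Total: 4.

4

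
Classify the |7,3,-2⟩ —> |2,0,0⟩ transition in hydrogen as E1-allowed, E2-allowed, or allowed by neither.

Δl = 0 − 3 = -3; l_i + l_f = 3.
Δm_l = +2.
E1 (Δl = ±1, |Δm_l| ≤ 1): not satisfied.
E2 (Δl = 0,±2, l_i+l_f ≥ 2, |Δm_l| ≤ 2): not satisfied.

neither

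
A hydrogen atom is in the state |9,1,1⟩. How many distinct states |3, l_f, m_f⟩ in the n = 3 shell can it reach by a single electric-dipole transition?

4

E1 requires Δl = ±1, so l_f ∈ {0, 2}; with 0 ≤ l_f ≤ n_f−1 = 2, the allowed l_f values are {0, 2}.
For l_f = 0: m_f ∈ {m_i−1, m_i, m_i+1} ∩ [−0, 0] = {0} → 1 state.
For l_f = 2: m_f ∈ {m_i−1, m_i, m_i+1} ∩ [−2, 2] = {0, 1, 2} → 3 states.
Total: 4.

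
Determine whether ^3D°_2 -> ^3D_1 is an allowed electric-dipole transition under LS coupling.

allowed

Initial level: S=1, L=2, J=2, parity odd. Final level: S=1, L=2, J=1, parity even.
Parity must change: odd → even — ok.
ΔS = 0: S: 1 → 1 — ok.
ΔL = 0, ±1 (not L=0↔0): L: 2 → 2, ΔL = +0 — ok.
ΔJ = 0, ±1 (not J=0↔0): J: 2 → 1, ΔJ = -1 — ok.
All four E1 rules are satisfied.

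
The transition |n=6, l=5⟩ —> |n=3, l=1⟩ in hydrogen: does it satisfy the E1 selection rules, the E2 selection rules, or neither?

neither

Δl = 1 − 5 = -4; l_i + l_f = 6.
E1 (Δl = ±1): not satisfied.
E2 (Δl = 0,±2, l_i+l_f ≥ 2): not satisfied.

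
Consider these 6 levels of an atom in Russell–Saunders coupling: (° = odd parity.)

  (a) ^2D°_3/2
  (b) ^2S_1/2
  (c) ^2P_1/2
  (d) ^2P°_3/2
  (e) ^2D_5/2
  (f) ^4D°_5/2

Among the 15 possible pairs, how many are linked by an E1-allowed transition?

(a)–(b): forbidden (ΔL).
(a)–(c): allowed.
(a)–(d): forbidden (parity).
(a)–(e): allowed.
(a)–(f): forbidden (parity, ΔS).
(b)–(c): forbidden (parity).
(b)–(d): allowed.
(b)–(e): forbidden (parity, ΔL, ΔJ).
(b)–(f): forbidden (ΔS, ΔL, ΔJ).
(c)–(d): allowed.
(c)–(e): forbidden (parity, ΔJ).
(c)–(f): forbidden (ΔS, ΔJ).
(d)–(e): allowed.
(d)–(f): forbidden (parity, ΔS).
(e)–(f): forbidden (ΔS).
Allowed pairs: 5 of 15.

5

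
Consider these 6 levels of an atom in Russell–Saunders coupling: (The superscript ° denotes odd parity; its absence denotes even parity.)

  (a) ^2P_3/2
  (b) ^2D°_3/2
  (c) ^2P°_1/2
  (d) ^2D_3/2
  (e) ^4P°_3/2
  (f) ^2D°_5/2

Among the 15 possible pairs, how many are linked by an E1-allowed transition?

(a)–(b): allowed.
(a)–(c): allowed.
(a)–(d): forbidden (parity).
(a)–(e): forbidden (ΔS).
(a)–(f): allowed.
(b)–(c): forbidden (parity).
(b)–(d): allowed.
(b)–(e): forbidden (parity, ΔS).
(b)–(f): forbidden (parity).
(c)–(d): allowed.
(c)–(e): forbidden (parity, ΔS).
(c)–(f): forbidden (parity, ΔJ).
(d)–(e): forbidden (ΔS).
(d)–(f): allowed.
(e)–(f): forbidden (parity, ΔS).
Allowed pairs: 6 of 15.

6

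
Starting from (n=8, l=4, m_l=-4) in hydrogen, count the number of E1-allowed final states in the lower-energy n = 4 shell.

E1 requires Δl = ±1, so l_f ∈ {3, 5}; with 0 ≤ l_f ≤ n_f−1 = 3, the allowed l_f values are {3}.
For l_f = 3: m_f ∈ {m_i−1, m_i, m_i+1} ∩ [−3, 3] = {-3} → 1 state.
Total: 1.

1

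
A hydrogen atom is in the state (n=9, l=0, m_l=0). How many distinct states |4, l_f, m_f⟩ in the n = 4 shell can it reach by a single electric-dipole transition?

E1 requires Δl = ±1, so l_f ∈ {-1, 1}; with 0 ≤ l_f ≤ n_f−1 = 3, the allowed l_f values are {1}.
For l_f = 1: m_f ∈ {m_i−1, m_i, m_i+1} ∩ [−1, 1] = {-1, 0, 1} → 3 states.
Total: 3.

3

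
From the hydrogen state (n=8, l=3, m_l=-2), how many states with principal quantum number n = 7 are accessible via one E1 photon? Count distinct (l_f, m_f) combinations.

E1 requires Δl = ±1, so l_f ∈ {2, 4}; with 0 ≤ l_f ≤ n_f−1 = 6, the allowed l_f values are {2, 4}.
For l_f = 2: m_f ∈ {m_i−1, m_i, m_i+1} ∩ [−2, 2] = {-2, -1} → 2 states.
For l_f = 4: m_f ∈ {m_i−1, m_i, m_i+1} ∩ [−4, 4] = {-3, -2, -1} → 3 states.
Total: 5.

5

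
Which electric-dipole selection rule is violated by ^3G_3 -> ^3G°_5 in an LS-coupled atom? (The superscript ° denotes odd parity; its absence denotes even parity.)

Reading off the term symbols: S 1→1, L 4→4, J 3→5, parity even→odd.
Parity must change: even → odd — passes.
ΔS = 0: S: 1 → 1 — passes.
ΔL = 0, ±1 (not L=0↔0): L: 4 → 4, ΔL = +0 — passes.
ΔJ = 0, ±1 (not J=0↔0): J: 3 → 5, ΔJ = +2 — fails.

the ΔJ = 0, ±1 rule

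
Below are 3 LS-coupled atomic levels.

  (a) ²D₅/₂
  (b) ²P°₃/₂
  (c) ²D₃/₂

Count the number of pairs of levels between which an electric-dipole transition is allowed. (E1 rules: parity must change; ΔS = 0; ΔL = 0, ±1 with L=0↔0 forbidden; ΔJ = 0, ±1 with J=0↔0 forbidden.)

2

(a)–(b): allowed.
(a)–(c): forbidden (parity).
(b)–(c): allowed.
Allowed pairs: 2 of 3.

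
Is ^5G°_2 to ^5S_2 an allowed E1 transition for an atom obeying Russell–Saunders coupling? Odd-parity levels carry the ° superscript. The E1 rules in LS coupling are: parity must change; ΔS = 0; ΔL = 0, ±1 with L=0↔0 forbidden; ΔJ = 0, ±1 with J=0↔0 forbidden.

forbidden

ΔL = 0, ±1 (not L=0↔0): L: 4 → 0, ΔL = -4 — fails.
ΔJ = 0, ±1 (not J=0↔0): J: 2 → 2, ΔJ = +0 — passes.
Parity must change: odd → even — passes.
ΔS = 0: S: 2 → 2 — passes.
Rule(s) violated: ΔL.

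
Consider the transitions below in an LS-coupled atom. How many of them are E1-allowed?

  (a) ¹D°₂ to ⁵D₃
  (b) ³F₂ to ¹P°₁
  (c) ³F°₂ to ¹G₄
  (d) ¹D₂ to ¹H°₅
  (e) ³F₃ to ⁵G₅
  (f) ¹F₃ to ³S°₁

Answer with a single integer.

0

(a) forbidden (ΔS fails)
(b) forbidden (ΔS, ΔL fail)
(c) forbidden (ΔS, ΔJ fail)
(d) forbidden (ΔL, ΔJ fail)
(e) forbidden (parity, ΔS, ΔJ fail)
(f) forbidden (ΔS, ΔL, ΔJ fail)
Total allowed: 0 of 6.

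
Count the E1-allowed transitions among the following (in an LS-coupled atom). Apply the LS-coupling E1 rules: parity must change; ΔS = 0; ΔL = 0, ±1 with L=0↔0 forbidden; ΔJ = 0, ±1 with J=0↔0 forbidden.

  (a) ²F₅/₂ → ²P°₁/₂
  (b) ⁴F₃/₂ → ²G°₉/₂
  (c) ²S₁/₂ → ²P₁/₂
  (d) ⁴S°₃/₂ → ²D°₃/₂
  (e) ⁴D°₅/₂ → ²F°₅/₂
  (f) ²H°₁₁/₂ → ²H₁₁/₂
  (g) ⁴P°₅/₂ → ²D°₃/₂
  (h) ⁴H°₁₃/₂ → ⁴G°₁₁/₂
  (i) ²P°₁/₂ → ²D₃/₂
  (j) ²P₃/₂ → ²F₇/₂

2

(a) forbidden (ΔL, ΔJ fail)
(b) forbidden (ΔS, ΔJ fail)
(c) forbidden (parity fails)
(d) forbidden (parity, ΔS, ΔL fail)
(e) forbidden (parity, ΔS fail)
(f) allowed
(g) forbidden (parity, ΔS fail)
(h) forbidden (parity fails)
(i) allowed
(j) forbidden (parity, ΔL, ΔJ fail)
Total allowed: 2 of 10.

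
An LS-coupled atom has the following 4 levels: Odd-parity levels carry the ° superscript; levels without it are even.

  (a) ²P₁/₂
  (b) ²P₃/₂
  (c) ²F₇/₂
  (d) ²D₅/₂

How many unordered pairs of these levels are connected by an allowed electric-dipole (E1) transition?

0

(a)–(b): forbidden (parity).
(a)–(c): forbidden (parity, ΔL, ΔJ).
(a)–(d): forbidden (parity, ΔJ).
(b)–(c): forbidden (parity, ΔL, ΔJ).
(b)–(d): forbidden (parity).
(c)–(d): forbidden (parity).
Allowed pairs: 0 of 6.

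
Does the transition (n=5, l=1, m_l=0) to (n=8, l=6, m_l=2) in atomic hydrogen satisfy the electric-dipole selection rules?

forbidden

Initial l = 1, final l = 6, so Δl = +5. E1 requires Δl = ±1: ✗.
Δm_l = 2 − (0) = +2. E1 requires Δm_l = 0, ±1: ✗.
The transition is electric-dipole forbidden.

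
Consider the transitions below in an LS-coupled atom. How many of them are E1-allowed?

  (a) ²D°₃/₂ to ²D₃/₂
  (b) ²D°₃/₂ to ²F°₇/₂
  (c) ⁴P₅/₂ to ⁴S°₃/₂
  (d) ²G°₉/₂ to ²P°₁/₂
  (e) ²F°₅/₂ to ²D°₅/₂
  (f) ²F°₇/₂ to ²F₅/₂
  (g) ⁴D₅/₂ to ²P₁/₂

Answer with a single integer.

3

(a) allowed
(b) forbidden (parity, ΔJ fail)
(c) allowed
(d) forbidden (parity, ΔL, ΔJ fail)
(e) forbidden (parity fails)
(f) allowed
(g) forbidden (parity, ΔS, ΔJ fail)
Total allowed: 3 of 7.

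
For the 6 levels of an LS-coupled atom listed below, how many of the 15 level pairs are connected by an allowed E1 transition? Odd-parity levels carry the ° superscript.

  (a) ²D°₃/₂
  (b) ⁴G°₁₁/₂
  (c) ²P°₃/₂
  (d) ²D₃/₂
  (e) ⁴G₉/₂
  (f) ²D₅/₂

(a)–(b): forbidden (parity, ΔS, ΔL, ΔJ).
(a)–(c): forbidden (parity).
(a)–(d): allowed.
(a)–(e): forbidden (ΔS, ΔL, ΔJ).
(a)–(f): allowed.
(b)–(c): forbidden (parity, ΔS, ΔL, ΔJ).
(b)–(d): forbidden (ΔS, ΔL, ΔJ).
(b)–(e): allowed.
(b)–(f): forbidden (ΔS, ΔL, ΔJ).
(c)–(d): allowed.
(c)–(e): forbidden (ΔS, ΔL, ΔJ).
(c)–(f): allowed.
(d)–(e): forbidden (parity, ΔS, ΔL, ΔJ).
(d)–(f): forbidden (parity).
(e)–(f): forbidden (parity, ΔS, ΔL, ΔJ).
Allowed pairs: 5 of 15.

5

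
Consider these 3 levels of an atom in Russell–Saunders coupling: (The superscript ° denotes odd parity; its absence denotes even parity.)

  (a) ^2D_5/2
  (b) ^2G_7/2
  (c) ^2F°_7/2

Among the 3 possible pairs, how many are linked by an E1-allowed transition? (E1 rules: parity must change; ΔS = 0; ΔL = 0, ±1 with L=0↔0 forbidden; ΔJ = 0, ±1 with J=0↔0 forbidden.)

2

(a)–(b): forbidden (parity, ΔL).
(a)–(c): allowed.
(b)–(c): allowed.
Allowed pairs: 2 of 3.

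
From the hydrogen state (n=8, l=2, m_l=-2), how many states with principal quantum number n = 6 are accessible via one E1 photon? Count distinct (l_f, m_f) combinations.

4

E1 requires Δl = ±1, so l_f ∈ {1, 3}; with 0 ≤ l_f ≤ n_f−1 = 5, the allowed l_f values are {1, 3}.
For l_f = 1: m_f ∈ {m_i−1, m_i, m_i+1} ∩ [−1, 1] = {-1} → 1 state.
For l_f = 3: m_f ∈ {m_i−1, m_i, m_i+1} ∩ [−3, 3] = {-3, -2, -1} → 3 states.
Total: 4.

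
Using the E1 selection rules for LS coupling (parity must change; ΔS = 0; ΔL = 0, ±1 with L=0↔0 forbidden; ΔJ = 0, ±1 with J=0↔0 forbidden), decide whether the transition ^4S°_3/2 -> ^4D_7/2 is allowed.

forbidden

Initial level: S=3/2, L=0, J=3/2, parity odd. Final level: S=3/2, L=2, J=7/2, parity even.
ΔL = 0, ±1 (not L=0↔0): L: 0 → 2, ΔL = +2 — fails.
Parity must change: odd → even — passes.
ΔJ = 0, ±1 (not J=0↔0): J: 3/2 → 7/2, ΔJ = +2 — fails.
ΔS = 0: S: 3/2 → 3/2 — passes.
Rule(s) violated: ΔL, ΔJ.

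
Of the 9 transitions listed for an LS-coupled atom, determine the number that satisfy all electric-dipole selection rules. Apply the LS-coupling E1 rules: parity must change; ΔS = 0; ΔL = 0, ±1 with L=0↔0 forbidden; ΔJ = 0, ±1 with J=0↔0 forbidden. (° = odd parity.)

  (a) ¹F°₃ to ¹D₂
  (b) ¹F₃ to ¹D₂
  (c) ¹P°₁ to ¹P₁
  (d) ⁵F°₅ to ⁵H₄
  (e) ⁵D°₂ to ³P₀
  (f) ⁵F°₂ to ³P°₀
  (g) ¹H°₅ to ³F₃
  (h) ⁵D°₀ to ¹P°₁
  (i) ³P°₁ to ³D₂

3

(a) allowed
(b) forbidden (parity fails)
(c) allowed
(d) forbidden (ΔL fails)
(e) forbidden (ΔS, ΔJ fail)
(f) forbidden (parity, ΔS, ΔL, ΔJ fail)
(g) forbidden (ΔS, ΔL, ΔJ fail)
(h) forbidden (parity, ΔS fail)
(i) allowed
Total allowed: 3 of 9.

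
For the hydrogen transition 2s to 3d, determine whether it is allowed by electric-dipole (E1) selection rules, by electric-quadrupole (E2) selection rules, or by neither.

Δl = 2 − 0 = +2; l_i + l_f = 2.
E1 (Δl = ±1): not satisfied.
E2 (Δl = 0,±2, l_i+l_f ≥ 2): satisfied.

E2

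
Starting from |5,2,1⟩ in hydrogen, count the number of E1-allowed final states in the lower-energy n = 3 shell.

E1 requires Δl = ±1, so l_f ∈ {1, 3}; with 0 ≤ l_f ≤ n_f−1 = 2, the allowed l_f values are {1}.
For l_f = 1: m_f ∈ {m_i−1, m_i, m_i+1} ∩ [−1, 1] = {0, 1} → 2 states.
Total: 2.

2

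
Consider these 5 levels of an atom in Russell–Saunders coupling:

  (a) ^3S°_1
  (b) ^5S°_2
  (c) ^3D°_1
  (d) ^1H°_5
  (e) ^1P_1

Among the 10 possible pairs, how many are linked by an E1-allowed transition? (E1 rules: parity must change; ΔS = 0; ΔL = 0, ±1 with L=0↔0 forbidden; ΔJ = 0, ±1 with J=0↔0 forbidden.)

0

(a)–(b): forbidden (parity, ΔS, ΔL).
(a)–(c): forbidden (parity, ΔL).
(a)–(d): forbidden (parity, ΔS, ΔL, ΔJ).
(a)–(e): forbidden (ΔS).
(b)–(c): forbidden (parity, ΔS, ΔL).
(b)–(d): forbidden (parity, ΔS, ΔL, ΔJ).
(b)–(e): forbidden (ΔS).
(c)–(d): forbidden (parity, ΔS, ΔL, ΔJ).
(c)–(e): forbidden (ΔS).
(d)–(e): forbidden (ΔL, ΔJ).
Allowed pairs: 0 of 10.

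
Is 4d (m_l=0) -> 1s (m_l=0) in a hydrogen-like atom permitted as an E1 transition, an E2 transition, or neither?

Δl = 0 − 2 = -2; l_i + l_f = 2.
Δm_l = +0.
E1 (Δl = ±1, |Δm_l| ≤ 1): not satisfied.
E2 (Δl = 0,±2, l_i+l_f ≥ 2, |Δm_l| ≤ 2): satisfied.

E2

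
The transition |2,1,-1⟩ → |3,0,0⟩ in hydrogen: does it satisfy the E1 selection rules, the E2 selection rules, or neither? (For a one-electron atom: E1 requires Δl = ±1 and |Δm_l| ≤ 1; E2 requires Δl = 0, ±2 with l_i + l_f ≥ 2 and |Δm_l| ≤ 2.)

E1

Δl = 0 − 1 = -1; l_i + l_f = 1.
Δm_l = +1.
E1 (Δl = ±1, |Δm_l| ≤ 1): satisfied.
E2 (Δl = 0,±2, l_i+l_f ≥ 2, |Δm_l| ≤ 2): not satisfied.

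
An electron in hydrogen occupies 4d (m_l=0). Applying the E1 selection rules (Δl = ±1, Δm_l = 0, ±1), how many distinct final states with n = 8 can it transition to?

6

E1 requires Δl = ±1, so l_f ∈ {1, 3}; with 0 ≤ l_f ≤ n_f−1 = 7, the allowed l_f values are {1, 3}.
For l_f = 1: m_f ∈ {m_i−1, m_i, m_i+1} ∩ [−1, 1] = {-1, 0, 1} → 3 states.
For l_f = 3: m_f ∈ {m_i−1, m_i, m_i+1} ∩ [−3, 3] = {-1, 0, 1} → 3 states.
Total: 6.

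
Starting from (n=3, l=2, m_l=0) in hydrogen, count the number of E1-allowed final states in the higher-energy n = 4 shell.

E1 requires Δl = ±1, so l_f ∈ {1, 3}; with 0 ≤ l_f ≤ n_f−1 = 3, the allowed l_f values are {1, 3}.
For l_f = 1: m_f ∈ {m_i−1, m_i, m_i+1} ∩ [−1, 1] = {-1, 0, 1} → 3 states.
For l_f = 3: m_f ∈ {m_i−1, m_i, m_i+1} ∩ [−3, 3] = {-1, 0, 1} → 3 states.
Total: 6.

6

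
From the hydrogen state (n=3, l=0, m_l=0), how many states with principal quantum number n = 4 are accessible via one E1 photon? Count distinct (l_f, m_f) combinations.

E1 requires Δl = ±1, so l_f ∈ {-1, 1}; with 0 ≤ l_f ≤ n_f−1 = 3, the allowed l_f values are {1}.
For l_f = 1: m_f ∈ {m_i−1, m_i, m_i+1} ∩ [−1, 1] = {-1, 0, 1} → 3 states.
Total: 3.

3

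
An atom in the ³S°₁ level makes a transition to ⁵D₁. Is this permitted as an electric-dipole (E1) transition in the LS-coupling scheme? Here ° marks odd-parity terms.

ΔS = 0: S: 1 → 2 — violated.
ΔL = 0, ±1 (not L=0↔0): L: 0 → 2, ΔL = +2 — violated.
Parity must change: odd → even — satisfied.
ΔJ = 0, ±1 (not J=0↔0): J: 1 → 1, ΔJ = +0 — satisfied.
Rule(s) violated: ΔS, ΔL.

forbidden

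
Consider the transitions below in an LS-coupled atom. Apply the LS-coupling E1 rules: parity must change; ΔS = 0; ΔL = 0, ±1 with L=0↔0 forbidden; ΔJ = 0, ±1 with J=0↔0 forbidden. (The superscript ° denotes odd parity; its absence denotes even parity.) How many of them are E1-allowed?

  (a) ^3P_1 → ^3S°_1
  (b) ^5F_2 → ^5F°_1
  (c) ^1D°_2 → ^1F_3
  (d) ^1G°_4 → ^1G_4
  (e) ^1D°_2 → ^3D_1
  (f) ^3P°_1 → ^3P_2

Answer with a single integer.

(a) allowed
(b) allowed
(c) allowed
(d) allowed
(e) forbidden (ΔS fails)
(f) allowed
Total allowed: 5 of 6.

5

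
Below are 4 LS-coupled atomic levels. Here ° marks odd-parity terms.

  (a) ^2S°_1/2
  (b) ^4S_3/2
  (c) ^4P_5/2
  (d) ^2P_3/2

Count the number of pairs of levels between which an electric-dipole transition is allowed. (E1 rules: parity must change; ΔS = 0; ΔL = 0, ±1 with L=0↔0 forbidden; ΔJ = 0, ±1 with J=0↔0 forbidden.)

(a)–(b): forbidden (ΔS, ΔL).
(a)–(c): forbidden (ΔS, ΔJ).
(a)–(d): allowed.
(b)–(c): forbidden (parity).
(b)–(d): forbidden (parity, ΔS).
(c)–(d): forbidden (parity, ΔS).
Allowed pairs: 1 of 6.

1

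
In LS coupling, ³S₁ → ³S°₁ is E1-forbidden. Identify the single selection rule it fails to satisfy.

Reading off the term symbols: S 1→1, L 0→0, J 1→1, parity even→odd.
Parity must change: even → odd — ✓.
ΔS = 0: S: 1 → 1 — ✓.
ΔL = 0, ±1 (not L=0↔0): L: 0 → 0, ΔL = +0 — ✗.
ΔJ = 0, ±1 (not J=0↔0): J: 1 → 1, ΔJ = +0 — ✓.

the L=0 ↔ L=0 exclusion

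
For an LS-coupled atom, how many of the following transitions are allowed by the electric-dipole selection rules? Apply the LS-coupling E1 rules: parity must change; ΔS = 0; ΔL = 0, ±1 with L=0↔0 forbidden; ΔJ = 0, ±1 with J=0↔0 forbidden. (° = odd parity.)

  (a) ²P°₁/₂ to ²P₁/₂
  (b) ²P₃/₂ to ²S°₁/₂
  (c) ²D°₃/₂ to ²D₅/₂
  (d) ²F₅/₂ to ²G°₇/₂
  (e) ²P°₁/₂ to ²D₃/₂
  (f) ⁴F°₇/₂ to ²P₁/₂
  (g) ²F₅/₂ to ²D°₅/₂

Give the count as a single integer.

6

(a) allowed
(b) allowed
(c) allowed
(d) allowed
(e) allowed
(f) forbidden (ΔS, ΔL, ΔJ fail)
(g) allowed
Total allowed: 6 of 7.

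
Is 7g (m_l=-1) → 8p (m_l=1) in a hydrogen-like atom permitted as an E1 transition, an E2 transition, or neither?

Δl = 1 − 4 = -3; l_i + l_f = 5.
Δm_l = +2.
E1 (Δl = ±1, |Δm_l| ≤ 1): not satisfied.
E2 (Δl = 0,±2, l_i+l_f ≥ 2, |Δm_l| ≤ 2): not satisfied.

neither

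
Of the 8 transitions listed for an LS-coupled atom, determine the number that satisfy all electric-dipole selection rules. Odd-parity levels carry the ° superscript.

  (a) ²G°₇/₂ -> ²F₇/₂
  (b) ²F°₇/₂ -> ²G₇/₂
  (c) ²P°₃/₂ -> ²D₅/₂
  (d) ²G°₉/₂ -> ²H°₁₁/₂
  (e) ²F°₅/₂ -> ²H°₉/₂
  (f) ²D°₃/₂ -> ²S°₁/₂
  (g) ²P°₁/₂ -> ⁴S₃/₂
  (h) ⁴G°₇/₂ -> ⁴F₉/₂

4

(a) allowed
(b) allowed
(c) allowed
(d) forbidden (parity fails)
(e) forbidden (parity, ΔL, ΔJ fail)
(f) forbidden (parity, ΔL fail)
(g) forbidden (ΔS fails)
(h) allowed
Total allowed: 4 of 8.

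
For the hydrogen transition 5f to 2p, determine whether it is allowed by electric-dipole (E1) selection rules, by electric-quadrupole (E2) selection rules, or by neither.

E2

Δl = 1 − 3 = -2; l_i + l_f = 4.
E1 (Δl = ±1): not satisfied.
E2 (Δl = 0,±2, l_i+l_f ≥ 2): satisfied.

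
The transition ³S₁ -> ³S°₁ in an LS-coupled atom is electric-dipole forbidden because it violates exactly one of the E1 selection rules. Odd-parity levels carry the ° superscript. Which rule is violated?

the L=0 ↔ L=0 exclusion

ΔJ = 0, ±1 (not J=0↔0): J: 1 → 1, ΔJ = +0 — satisfied.
Parity must change: even → odd — satisfied.
ΔL = 0, ±1 (not L=0↔0): L: 0 → 0, ΔL = +0 — violated.
ΔS = 0: S: 1 → 1 — satisfied.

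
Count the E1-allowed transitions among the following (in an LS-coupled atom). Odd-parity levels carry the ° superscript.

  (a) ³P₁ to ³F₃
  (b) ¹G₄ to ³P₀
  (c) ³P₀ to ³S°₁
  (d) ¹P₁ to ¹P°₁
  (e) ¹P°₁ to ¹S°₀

(a) forbidden (parity, ΔL, ΔJ fail)
(b) forbidden (parity, ΔS, ΔL, ΔJ fail)
(c) allowed
(d) allowed
(e) forbidden (parity fails)
Total allowed: 2 of 5.

2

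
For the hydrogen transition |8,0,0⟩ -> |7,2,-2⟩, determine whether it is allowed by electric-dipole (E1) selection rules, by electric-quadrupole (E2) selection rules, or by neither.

Δl = 2 − 0 = +2; l_i + l_f = 2.
Δm_l = -2.
E1 (Δl = ±1, |Δm_l| ≤ 1): not satisfied.
E2 (Δl = 0,±2, l_i+l_f ≥ 2, |Δm_l| ≤ 2): satisfied.

E2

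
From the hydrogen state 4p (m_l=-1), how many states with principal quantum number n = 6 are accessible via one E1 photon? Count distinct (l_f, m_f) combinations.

E1 requires Δl = ±1, so l_f ∈ {0, 2}; with 0 ≤ l_f ≤ n_f−1 = 5, the allowed l_f values are {0, 2}.
For l_f = 0: m_f ∈ {m_i−1, m_i, m_i+1} ∩ [−0, 0] = {0} → 1 state.
For l_f = 2: m_f ∈ {m_i−1, m_i, m_i+1} ∩ [−2, 2] = {-2, -1, 0} → 3 states.
Total: 4.

4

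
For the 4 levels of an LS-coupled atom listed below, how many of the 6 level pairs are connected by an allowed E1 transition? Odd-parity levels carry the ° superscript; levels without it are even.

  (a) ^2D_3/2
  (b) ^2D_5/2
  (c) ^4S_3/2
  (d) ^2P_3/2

(a)–(b): forbidden (parity).
(a)–(c): forbidden (parity, ΔS, ΔL).
(a)–(d): forbidden (parity).
(b)–(c): forbidden (parity, ΔS, ΔL).
(b)–(d): forbidden (parity).
(c)–(d): forbidden (parity, ΔS).
Allowed pairs: 0 of 6.

0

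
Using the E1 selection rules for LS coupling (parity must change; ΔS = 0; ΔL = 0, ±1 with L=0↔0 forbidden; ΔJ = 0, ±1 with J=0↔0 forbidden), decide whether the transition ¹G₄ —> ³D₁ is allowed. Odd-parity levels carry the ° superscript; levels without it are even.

Initial level: S=0, L=4, J=4, parity even. Final level: S=1, L=2, J=1, parity even.
ΔJ = 0, ±1 (not J=0↔0): J: 4 → 1, ΔJ = -3 — fails.
ΔS = 0: S: 0 → 1 — fails.
Parity must change: even → even — fails.
ΔL = 0, ±1 (not L=0↔0): L: 4 → 2, ΔL = -2 — fails.
Rule(s) violated: parity, ΔS, ΔL, ΔJ.

forbidden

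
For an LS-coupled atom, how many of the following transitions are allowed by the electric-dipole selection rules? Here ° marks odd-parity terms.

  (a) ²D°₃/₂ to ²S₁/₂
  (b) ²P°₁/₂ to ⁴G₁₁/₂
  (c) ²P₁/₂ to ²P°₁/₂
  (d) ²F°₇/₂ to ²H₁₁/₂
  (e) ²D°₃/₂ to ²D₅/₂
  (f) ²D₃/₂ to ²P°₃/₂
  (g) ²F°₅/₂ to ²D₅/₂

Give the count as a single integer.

4

(a) forbidden (ΔL fails)
(b) forbidden (ΔS, ΔL, ΔJ fail)
(c) allowed
(d) forbidden (ΔL, ΔJ fail)
(e) allowed
(f) allowed
(g) allowed
Total allowed: 4 of 7.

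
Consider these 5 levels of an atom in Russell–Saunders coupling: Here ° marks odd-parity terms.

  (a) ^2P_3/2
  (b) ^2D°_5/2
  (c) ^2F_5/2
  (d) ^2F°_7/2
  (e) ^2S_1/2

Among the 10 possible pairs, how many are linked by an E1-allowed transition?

(a)–(b): allowed.
(a)–(c): forbidden (parity, ΔL).
(a)–(d): forbidden (ΔL, ΔJ).
(a)–(e): forbidden (parity).
(b)–(c): allowed.
(b)–(d): forbidden (parity).
(b)–(e): forbidden (ΔL, ΔJ).
(c)–(d): allowed.
(c)–(e): forbidden (parity, ΔL, ΔJ).
(d)–(e): forbidden (ΔL, ΔJ).
Allowed pairs: 3 of 10.

3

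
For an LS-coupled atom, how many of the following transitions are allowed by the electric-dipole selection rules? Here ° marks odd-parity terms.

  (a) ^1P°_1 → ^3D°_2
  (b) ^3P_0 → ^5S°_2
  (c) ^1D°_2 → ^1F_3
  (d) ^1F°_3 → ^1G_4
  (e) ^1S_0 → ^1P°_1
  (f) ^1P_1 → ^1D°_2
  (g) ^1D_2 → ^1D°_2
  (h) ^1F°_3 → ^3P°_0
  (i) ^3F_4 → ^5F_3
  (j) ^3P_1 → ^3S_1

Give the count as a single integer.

5

(a) forbidden (parity, ΔS fail)
(b) forbidden (ΔS, ΔJ fail)
(c) allowed
(d) allowed
(e) allowed
(f) allowed
(g) allowed
(h) forbidden (parity, ΔS, ΔL, ΔJ fail)
(i) forbidden (parity, ΔS fail)
(j) forbidden (parity fails)
Total allowed: 5 of 10.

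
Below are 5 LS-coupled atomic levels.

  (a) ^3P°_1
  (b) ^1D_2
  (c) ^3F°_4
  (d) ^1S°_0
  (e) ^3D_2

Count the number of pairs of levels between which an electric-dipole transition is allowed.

(a)–(b): forbidden (ΔS).
(a)–(c): forbidden (parity, ΔL, ΔJ).
(a)–(d): forbidden (parity, ΔS).
(a)–(e): allowed.
(b)–(c): forbidden (ΔS, ΔJ).
(b)–(d): forbidden (ΔL, ΔJ).
(b)–(e): forbidden (parity, ΔS).
(c)–(d): forbidden (parity, ΔS, ΔL, ΔJ).
(c)–(e): forbidden (ΔJ).
(d)–(e): forbidden (ΔS, ΔL, ΔJ).
Allowed pairs: 1 of 10.

1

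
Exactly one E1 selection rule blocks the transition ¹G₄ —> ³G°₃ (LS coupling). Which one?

the ΔS = 0 rule

Initial level: S=0, L=4, J=4, parity even. Final level: S=1, L=4, J=3, parity odd.
Parity must change: even → odd — ✓.
ΔL = 0, ±1 (not L=0↔0): L: 4 → 4, ΔL = +0 — ✓.
ΔJ = 0, ±1 (not J=0↔0): J: 4 → 3, ΔJ = -1 — ✓.
ΔS = 0: S: 0 → 1 — ✗.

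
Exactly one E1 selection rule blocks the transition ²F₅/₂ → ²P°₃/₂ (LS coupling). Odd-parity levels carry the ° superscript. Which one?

Initial level: S=1/2, L=3, J=5/2, parity even. Final level: S=1/2, L=1, J=3/2, parity odd.
Parity must change: even → odd — ok.
ΔS = 0: S: 1/2 → 1/2 — ok.
ΔL = 0, ±1 (not L=0↔0): L: 3 → 1, ΔL = -2 — fails.
ΔJ = 0, ±1 (not J=0↔0): J: 5/2 → 3/2, ΔJ = -1 — ok.

the ΔL = 0, ±1 rule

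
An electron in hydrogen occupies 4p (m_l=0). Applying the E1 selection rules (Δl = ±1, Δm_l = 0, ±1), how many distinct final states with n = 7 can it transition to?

4

E1 requires Δl = ±1, so l_f ∈ {0, 2}; with 0 ≤ l_f ≤ n_f−1 = 6, the allowed l_f values are {0, 2}.
For l_f = 0: m_f ∈ {m_i−1, m_i, m_i+1} ∩ [−0, 0] = {0} → 1 state.
For l_f = 2: m_f ∈ {m_i−1, m_i, m_i+1} ∩ [−2, 2] = {-1, 0, 1} → 3 states.
Total: 4.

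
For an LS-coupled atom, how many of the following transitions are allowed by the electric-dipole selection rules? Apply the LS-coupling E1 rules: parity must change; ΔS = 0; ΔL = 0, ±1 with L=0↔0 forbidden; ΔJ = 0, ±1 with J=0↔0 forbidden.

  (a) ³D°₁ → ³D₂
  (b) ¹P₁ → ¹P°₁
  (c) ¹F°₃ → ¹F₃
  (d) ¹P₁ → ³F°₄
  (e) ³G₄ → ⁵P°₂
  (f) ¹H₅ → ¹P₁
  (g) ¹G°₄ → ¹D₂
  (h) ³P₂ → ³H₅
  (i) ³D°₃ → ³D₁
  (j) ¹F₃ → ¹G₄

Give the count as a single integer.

(a) allowed
(b) allowed
(c) allowed
(d) forbidden (ΔS, ΔL, ΔJ fail)
(e) forbidden (ΔS, ΔL, ΔJ fail)
(f) forbidden (parity, ΔL, ΔJ fail)
(g) forbidden (ΔL, ΔJ fail)
(h) forbidden (parity, ΔL, ΔJ fail)
(i) forbidden (ΔJ fails)
(j) forbidden (parity fails)
Total allowed: 3 of 10.

3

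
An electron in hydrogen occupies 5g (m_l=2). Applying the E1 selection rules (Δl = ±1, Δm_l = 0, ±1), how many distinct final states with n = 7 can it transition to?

6

E1 requires Δl = ±1, so l_f ∈ {3, 5}; with 0 ≤ l_f ≤ n_f−1 = 6, the allowed l_f values are {3, 5}.
For l_f = 3: m_f ∈ {m_i−1, m_i, m_i+1} ∩ [−3, 3] = {1, 2, 3} → 3 states.
For l_f = 5: m_f ∈ {m_i−1, m_i, m_i+1} ∩ [−5, 5] = {1, 2, 3} → 3 states.
Total: 6.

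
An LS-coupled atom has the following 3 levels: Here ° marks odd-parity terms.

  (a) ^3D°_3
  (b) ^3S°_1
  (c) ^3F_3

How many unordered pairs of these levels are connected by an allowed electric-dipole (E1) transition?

1

(a)–(b): forbidden (parity, ΔL, ΔJ).
(a)–(c): allowed.
(b)–(c): forbidden (ΔL, ΔJ).
Allowed pairs: 1 of 3.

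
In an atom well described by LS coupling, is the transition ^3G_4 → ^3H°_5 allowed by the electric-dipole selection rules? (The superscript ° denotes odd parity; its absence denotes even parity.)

Initial level: S=1, L=4, J=4, parity even. Final level: S=1, L=5, J=5, parity odd.
Parity must change: even → odd — satisfied.
ΔJ = 0, ±1 (not J=0↔0): J: 4 → 5, ΔJ = +1 — satisfied.
ΔL = 0, ±1 (not L=0↔0): L: 4 → 5, ΔL = +1 — satisfied.
ΔS = 0: S: 1 → 1 — satisfied.
All four E1 rules are satisfied.

allowed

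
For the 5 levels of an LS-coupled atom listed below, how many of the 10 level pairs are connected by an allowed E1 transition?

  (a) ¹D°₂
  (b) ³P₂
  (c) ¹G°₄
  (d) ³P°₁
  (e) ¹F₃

(a)–(b): forbidden (ΔS).
(a)–(c): forbidden (parity, ΔL, ΔJ).
(a)–(d): forbidden (parity, ΔS).
(a)–(e): allowed.
(b)–(c): forbidden (ΔS, ΔL, ΔJ).
(b)–(d): allowed.
(b)–(e): forbidden (parity, ΔS, ΔL).
(c)–(d): forbidden (parity, ΔS, ΔL, ΔJ).
(c)–(e): allowed.
(d)–(e): forbidden (ΔS, ΔL, ΔJ).
Allowed pairs: 3 of 10.

3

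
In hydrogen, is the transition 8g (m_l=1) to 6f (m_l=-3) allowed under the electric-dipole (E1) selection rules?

Δl = 3 − 4 = -1; the E1 rule Δl = ±1 is ok.
m_l: 1 → -3 (Δm_l = -4). |Δm_l| ≤ 1 fails.
The transition is electric-dipole forbidden.

forbidden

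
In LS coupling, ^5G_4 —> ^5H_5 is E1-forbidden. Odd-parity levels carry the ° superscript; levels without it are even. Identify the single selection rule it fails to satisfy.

ΔS = 0: S: 2 → 2 — passes.
ΔL = 0, ±1 (not L=0↔0): L: 4 → 5, ΔL = +1 — passes.
ΔJ = 0, ±1 (not J=0↔0): J: 4 → 5, ΔJ = +1 — passes.
Parity must change: even → even — fails.

parity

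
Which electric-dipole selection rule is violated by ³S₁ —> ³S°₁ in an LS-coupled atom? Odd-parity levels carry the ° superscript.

Initial level: S=1, L=0, J=1, parity even. Final level: S=1, L=0, J=1, parity odd.
Parity must change: even → odd — passes.
ΔS = 0: S: 1 → 1 — passes.
ΔL = 0, ±1 (not L=0↔0): L: 0 → 0, ΔL = +0 — fails.
ΔJ = 0, ±1 (not J=0↔0): J: 1 → 1, ΔJ = +0 — passes.

the L=0 ↔ L=0 exclusion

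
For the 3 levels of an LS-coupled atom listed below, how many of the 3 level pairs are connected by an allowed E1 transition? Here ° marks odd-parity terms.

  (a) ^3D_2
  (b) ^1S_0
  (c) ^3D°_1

1

(a)–(b): forbidden (parity, ΔS, ΔL, ΔJ).
(a)–(c): allowed.
(b)–(c): forbidden (ΔS, ΔL).
Allowed pairs: 1 of 3.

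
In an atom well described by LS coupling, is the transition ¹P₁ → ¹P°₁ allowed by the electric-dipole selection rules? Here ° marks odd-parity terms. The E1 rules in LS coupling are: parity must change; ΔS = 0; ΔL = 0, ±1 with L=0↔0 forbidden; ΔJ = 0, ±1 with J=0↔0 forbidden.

ΔJ = 0, ±1 (not J=0↔0): J: 1 → 1, ΔJ = +0 — ok.
ΔL = 0, ±1 (not L=0↔0): L: 1 → 1, ΔL = +0 — ok.
ΔS = 0: S: 0 → 0 — ok.
Parity must change: even → odd — ok.
All four E1 rules are satisfied.

allowed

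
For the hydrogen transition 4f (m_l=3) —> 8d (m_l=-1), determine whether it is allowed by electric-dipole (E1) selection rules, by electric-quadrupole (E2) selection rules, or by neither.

Δl = 2 − 3 = -1; l_i + l_f = 5.
Δm_l = -4.
E1 (Δl = ±1, |Δm_l| ≤ 1): not satisfied.
E2 (Δl = 0,±2, l_i+l_f ≥ 2, |Δm_l| ≤ 2): not satisfied.

neither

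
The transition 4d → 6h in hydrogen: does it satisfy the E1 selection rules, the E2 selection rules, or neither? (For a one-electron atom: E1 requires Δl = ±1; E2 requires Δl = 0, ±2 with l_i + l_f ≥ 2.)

neither

Δl = 5 − 2 = +3; l_i + l_f = 7.
E1 (Δl = ±1): not satisfied.
E2 (Δl = 0,±2, l_i+l_f ≥ 2): not satisfied.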